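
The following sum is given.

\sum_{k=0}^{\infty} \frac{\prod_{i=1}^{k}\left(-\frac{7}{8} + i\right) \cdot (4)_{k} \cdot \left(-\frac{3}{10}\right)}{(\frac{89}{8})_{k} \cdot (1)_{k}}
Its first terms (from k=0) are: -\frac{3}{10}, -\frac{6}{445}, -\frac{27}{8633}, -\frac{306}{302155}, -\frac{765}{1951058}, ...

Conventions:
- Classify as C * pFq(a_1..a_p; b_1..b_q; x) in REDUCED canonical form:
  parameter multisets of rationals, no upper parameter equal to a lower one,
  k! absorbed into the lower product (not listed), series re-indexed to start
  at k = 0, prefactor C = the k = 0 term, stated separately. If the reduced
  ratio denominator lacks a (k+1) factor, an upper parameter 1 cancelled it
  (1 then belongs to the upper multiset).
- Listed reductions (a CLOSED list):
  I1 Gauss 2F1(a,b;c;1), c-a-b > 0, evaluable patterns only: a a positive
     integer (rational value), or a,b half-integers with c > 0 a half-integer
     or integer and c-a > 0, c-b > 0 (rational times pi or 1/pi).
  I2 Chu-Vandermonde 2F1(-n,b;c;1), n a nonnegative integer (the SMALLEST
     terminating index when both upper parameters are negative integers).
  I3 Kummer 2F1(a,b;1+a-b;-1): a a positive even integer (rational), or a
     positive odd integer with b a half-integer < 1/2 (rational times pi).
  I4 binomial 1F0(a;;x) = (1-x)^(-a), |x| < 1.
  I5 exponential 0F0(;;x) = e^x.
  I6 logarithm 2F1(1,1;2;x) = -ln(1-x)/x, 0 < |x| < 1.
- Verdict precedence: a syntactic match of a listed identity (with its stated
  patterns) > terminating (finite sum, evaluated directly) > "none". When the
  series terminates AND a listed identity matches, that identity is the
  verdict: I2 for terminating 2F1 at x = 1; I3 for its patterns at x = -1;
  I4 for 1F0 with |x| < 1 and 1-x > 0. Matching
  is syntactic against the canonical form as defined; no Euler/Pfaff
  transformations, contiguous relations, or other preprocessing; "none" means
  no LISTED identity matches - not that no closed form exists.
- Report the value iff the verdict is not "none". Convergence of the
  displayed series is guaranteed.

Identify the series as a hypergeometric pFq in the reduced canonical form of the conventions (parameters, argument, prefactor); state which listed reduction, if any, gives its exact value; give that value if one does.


Prefactor -\frac{3}{10}, argument 1: 2F1 with upper {\frac{1}{8}, 4} over lower {\frac{89}{8}}. Verdict: Gauss's theorem (I1) applies (x = 1: the Gamma ratio telescopes since c-a-b = 7 > 0 and a = 4 in Z>0). Hence: -\frac{1460511}{4587520}.

Structural cue: with t_0 = -\frac{3}{10}, (1)_k (C = -3/10, x = 1) is k! itself.
Term ratio: r(k) = 1 * (k+\frac{1}{8}) (k+4) / [(k+\frac{89}{8}) (k+1)] - rational; roots negated = parameters, x = 1, C = -\frac{3}{10}.


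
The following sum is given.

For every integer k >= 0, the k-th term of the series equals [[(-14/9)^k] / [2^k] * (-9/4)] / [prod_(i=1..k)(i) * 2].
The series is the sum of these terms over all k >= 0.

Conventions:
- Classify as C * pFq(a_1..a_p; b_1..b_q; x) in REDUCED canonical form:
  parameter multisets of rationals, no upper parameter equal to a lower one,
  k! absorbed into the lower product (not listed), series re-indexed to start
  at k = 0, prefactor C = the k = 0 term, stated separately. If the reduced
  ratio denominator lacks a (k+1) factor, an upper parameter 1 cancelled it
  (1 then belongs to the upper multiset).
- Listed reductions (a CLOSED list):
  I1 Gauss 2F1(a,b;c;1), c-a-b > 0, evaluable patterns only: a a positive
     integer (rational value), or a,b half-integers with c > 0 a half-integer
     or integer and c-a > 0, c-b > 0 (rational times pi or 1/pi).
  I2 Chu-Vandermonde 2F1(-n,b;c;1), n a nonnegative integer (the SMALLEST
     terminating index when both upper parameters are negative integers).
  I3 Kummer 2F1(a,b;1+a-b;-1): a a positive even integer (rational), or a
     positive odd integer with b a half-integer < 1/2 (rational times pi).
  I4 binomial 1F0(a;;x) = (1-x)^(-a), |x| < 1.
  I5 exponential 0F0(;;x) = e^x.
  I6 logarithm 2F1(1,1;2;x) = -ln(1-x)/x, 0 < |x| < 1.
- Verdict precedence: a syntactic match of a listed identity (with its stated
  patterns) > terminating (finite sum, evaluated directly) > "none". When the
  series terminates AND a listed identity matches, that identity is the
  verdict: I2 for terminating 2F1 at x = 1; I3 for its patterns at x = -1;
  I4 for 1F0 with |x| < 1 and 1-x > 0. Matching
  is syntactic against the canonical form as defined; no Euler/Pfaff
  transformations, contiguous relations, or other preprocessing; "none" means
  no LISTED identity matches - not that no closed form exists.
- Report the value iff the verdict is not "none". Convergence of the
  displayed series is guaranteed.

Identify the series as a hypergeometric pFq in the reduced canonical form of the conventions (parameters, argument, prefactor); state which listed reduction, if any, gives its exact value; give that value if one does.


The series (x = -7/9) is 0F0: upper {-}, lower {-}, prefactor -9/8. Verdict (x = -7/9): exponential (I5) applies (the 0F0 exponential series at x = -7/9). Hence: (-9/8) * e^(-7/9).

First insight: t_0 being -9/8, the constant factors (C = -9/8, x = -7/9) combine into one prefactor.
Step ratio: r(k) = (-7/9) * 1 / [(k+1)] - rational in k, leading ratio (-7/9); with t_0 = -9/8, classification follows.


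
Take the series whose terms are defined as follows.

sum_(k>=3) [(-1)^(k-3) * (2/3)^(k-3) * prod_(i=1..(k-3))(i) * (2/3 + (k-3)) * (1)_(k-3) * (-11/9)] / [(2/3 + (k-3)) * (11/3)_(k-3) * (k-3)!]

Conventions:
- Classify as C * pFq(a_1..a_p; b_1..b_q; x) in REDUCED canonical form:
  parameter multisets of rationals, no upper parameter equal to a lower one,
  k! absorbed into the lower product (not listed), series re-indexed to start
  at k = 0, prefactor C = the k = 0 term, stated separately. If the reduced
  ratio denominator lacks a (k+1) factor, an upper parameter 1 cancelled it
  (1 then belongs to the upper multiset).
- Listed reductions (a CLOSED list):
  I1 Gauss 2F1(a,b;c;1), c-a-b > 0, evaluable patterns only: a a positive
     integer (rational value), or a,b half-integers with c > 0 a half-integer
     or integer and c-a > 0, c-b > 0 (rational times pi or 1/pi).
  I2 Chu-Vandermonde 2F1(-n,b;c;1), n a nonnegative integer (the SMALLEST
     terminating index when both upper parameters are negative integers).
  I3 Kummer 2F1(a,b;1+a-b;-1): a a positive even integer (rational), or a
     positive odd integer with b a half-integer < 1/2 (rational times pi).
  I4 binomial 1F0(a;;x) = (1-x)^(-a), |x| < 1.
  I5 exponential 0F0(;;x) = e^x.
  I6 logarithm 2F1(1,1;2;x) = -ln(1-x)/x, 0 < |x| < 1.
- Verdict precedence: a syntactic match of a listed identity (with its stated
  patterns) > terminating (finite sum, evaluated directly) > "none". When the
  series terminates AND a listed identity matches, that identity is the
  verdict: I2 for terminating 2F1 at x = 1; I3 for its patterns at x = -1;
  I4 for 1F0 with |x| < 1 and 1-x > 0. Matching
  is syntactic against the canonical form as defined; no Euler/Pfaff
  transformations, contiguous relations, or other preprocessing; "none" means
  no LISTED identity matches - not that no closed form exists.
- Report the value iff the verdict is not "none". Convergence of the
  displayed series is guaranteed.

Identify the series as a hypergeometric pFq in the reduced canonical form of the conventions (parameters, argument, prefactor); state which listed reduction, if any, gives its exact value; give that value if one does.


Reduced: x = -2/3, 2F1, upper = {1, 1}, lower = {11/3}, C = -11/9. Verdict: none (x = -2/3): each listed identity misses the multisets {1, 1} ; {11/3}.

Key step: t_0 = -11/9 here, and the factor k + 2/3 cancels (top and bottom), leaving prefactor -11/9.
Step ratio: r(k) = (-2/3) * (k+1) (k+1) / [(k+11/3) (k+1)] - rational in k. x = (-2/3); t_0 = -11/9; negate the roots.


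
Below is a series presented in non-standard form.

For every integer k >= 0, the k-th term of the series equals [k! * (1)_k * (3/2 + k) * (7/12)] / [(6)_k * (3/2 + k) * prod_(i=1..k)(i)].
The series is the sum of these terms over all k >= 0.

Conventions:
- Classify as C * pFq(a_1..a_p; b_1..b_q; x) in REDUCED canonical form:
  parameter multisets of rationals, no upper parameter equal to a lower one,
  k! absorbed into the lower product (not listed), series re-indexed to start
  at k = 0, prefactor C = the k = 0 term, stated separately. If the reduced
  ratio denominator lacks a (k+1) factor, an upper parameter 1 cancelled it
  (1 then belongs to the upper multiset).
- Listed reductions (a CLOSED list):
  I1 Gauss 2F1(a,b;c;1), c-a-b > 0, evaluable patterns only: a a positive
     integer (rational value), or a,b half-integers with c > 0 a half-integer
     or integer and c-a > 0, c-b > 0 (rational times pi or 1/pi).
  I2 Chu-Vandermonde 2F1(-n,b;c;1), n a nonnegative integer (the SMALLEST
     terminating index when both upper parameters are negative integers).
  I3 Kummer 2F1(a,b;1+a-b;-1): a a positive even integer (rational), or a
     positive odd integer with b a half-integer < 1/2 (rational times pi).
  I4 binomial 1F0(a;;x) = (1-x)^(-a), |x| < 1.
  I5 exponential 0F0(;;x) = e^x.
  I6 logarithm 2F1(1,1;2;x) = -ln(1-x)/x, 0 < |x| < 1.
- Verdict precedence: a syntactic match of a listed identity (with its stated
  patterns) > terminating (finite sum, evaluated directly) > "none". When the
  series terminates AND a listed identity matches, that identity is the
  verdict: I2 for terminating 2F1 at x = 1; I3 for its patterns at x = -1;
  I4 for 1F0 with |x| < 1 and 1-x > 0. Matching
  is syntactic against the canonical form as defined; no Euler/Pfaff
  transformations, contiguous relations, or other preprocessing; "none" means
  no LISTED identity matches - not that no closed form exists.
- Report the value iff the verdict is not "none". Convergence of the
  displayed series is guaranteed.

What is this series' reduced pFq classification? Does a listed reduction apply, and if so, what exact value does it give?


First insight: x = 1 and the product of the first k integers (prefactor 7/12) is k!.
Step ratio: r(k) = 1 * (k+1) (k+1) / [(k+6) (k+1)] - rational in k. x = 1; t_0 = 7/12; negate the roots.

The series (x = 1) is 2F1: upper {1, 1}, lower {6}, prefactor 7/12. Verdict: the Gauss summation I1 applies (x = 1: the Gamma ratio telescopes since c-a-b = 4 > 0 and a = 1 in Z>0). Value: 35/48.


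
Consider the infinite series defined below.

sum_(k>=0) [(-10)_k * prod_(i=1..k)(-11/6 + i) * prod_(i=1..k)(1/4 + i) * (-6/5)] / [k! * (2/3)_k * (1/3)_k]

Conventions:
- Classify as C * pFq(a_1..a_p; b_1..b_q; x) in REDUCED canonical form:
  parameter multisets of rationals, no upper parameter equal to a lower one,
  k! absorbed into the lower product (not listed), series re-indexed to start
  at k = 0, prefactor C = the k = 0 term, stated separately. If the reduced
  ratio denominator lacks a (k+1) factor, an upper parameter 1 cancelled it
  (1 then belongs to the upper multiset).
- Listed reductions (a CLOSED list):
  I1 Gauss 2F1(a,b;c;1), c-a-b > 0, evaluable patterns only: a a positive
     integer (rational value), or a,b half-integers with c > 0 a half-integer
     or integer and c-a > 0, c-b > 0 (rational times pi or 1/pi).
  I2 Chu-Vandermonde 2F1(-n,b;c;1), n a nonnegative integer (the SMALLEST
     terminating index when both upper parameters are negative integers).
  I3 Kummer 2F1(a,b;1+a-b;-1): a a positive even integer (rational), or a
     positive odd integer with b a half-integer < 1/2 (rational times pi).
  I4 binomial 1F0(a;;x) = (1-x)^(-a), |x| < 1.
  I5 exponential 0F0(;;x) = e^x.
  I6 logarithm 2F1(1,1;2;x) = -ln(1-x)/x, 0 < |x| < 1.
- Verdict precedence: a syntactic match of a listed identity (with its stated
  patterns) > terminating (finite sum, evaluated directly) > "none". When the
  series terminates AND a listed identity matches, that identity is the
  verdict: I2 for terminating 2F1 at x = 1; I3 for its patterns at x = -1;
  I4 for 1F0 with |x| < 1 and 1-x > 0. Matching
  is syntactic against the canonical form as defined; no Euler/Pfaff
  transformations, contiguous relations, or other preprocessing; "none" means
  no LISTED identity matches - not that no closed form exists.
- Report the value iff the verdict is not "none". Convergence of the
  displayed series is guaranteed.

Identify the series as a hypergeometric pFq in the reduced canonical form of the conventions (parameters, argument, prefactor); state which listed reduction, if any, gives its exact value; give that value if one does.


The series (x = 1) is 3F2: upper {-10, -5/6, 5/4}, lower {1/3, 2/3}, prefactor -6/5. Verdict: terminating - the sum ends at index 10 because -10 is a negative integer; exact evaluation follows. Hence: -7452802203427045803/178032922769489920.

Structural cue: t_0 being -6/5, the running product (C = -6/5, x = 1) telescopes to a rising factorial.
Ratio: r(k) = 1 * (k-10) (k-5/6) (k+5/4) / [(k+1/3) (k+2/3) (k+1)] ; factor over Q: parameters, x = 1, and C = -6/5.


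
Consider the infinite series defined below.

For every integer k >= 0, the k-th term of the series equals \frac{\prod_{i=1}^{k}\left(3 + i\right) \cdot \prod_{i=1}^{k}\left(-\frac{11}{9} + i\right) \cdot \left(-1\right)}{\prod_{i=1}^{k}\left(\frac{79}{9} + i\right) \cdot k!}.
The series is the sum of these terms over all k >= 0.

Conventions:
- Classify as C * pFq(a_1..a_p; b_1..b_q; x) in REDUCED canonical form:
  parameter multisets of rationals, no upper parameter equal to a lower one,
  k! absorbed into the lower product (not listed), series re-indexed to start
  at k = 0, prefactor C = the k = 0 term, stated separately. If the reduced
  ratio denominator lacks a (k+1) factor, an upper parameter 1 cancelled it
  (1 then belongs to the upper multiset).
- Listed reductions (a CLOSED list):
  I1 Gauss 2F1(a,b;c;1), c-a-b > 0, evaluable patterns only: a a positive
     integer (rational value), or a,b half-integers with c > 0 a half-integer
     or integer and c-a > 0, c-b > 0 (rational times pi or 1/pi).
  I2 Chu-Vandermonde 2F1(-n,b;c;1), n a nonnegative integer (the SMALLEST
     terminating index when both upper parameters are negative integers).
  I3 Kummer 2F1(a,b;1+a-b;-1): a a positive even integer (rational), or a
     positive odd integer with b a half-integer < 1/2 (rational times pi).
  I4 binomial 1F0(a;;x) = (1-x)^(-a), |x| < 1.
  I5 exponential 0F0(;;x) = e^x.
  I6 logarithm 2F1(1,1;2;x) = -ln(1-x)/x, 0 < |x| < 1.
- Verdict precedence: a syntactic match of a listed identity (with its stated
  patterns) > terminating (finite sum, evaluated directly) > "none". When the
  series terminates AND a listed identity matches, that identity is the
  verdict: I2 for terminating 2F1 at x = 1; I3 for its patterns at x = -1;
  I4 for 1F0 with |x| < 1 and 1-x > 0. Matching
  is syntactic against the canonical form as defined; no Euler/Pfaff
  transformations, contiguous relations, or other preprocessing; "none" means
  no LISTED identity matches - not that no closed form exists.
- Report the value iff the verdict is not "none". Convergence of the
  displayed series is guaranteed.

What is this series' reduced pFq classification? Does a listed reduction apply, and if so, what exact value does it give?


Key observation: t_0 being -1, the lower running product (C = -1, x = 1) is a rising factorial.
Adjacent-term ratio: r(k) = 1 * (k-\frac{2}{9}) (k+4) / [(k+\frac{88}{9}) (k+1)] - rational in k, leading ratio 1; with t_0 = -1, classification follows.

Classification (C = -1): 2F1 with upper {-\frac{2}{9}, 4}, lower {\frac{88}{9}}, argument x = 1. Verdict: the Gauss summation I1 applies (x = 1: the Gamma ratio telescopes since c-a-b = 6 > 0 and a = 4 in Z>0). Sum: -\frac{313235}{354294}.


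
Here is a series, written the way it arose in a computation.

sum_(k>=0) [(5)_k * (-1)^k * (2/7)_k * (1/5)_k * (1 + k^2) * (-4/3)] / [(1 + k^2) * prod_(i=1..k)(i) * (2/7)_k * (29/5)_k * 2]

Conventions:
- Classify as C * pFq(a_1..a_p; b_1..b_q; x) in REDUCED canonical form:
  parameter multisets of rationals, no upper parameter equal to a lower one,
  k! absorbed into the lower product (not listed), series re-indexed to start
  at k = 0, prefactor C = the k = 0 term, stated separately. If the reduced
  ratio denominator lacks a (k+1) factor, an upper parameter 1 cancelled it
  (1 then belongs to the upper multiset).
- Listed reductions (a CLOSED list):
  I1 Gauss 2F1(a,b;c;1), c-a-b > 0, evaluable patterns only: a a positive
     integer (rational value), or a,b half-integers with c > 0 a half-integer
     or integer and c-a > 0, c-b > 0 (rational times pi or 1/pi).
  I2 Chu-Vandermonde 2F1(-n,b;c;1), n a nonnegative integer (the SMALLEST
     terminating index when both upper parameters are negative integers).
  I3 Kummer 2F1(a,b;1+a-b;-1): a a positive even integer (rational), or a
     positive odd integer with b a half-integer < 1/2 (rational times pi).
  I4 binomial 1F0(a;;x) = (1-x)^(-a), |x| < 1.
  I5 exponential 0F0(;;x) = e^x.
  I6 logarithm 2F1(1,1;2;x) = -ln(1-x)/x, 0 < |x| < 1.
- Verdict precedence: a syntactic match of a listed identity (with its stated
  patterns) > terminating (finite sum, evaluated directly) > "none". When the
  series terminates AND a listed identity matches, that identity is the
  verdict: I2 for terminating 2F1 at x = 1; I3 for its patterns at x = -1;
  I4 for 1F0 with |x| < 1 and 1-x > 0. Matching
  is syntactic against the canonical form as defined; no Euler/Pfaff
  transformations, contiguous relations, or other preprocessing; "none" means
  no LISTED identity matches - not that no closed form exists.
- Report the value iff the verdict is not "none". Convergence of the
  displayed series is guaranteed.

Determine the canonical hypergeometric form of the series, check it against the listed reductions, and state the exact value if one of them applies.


At argument -1: a 2F1 with upper {1/5, 5}, lower {29/5}, scaled by C = -2/3. Verdict: none. A 2F1 with upper {1/5, 5} fits none of I1-I6 at x = -1; the sum runs forever.

Structural cue: t_0 = -2/3 here, and the product of the first k integers (prefactor -2/3) is k!.
Adjacent-term ratio: r(k) = (-1) * (k+1/5) (k+5) / [(k+29/5) (k+1)] ; factor over Q: parameters, x = (-1), and C = -2/3.


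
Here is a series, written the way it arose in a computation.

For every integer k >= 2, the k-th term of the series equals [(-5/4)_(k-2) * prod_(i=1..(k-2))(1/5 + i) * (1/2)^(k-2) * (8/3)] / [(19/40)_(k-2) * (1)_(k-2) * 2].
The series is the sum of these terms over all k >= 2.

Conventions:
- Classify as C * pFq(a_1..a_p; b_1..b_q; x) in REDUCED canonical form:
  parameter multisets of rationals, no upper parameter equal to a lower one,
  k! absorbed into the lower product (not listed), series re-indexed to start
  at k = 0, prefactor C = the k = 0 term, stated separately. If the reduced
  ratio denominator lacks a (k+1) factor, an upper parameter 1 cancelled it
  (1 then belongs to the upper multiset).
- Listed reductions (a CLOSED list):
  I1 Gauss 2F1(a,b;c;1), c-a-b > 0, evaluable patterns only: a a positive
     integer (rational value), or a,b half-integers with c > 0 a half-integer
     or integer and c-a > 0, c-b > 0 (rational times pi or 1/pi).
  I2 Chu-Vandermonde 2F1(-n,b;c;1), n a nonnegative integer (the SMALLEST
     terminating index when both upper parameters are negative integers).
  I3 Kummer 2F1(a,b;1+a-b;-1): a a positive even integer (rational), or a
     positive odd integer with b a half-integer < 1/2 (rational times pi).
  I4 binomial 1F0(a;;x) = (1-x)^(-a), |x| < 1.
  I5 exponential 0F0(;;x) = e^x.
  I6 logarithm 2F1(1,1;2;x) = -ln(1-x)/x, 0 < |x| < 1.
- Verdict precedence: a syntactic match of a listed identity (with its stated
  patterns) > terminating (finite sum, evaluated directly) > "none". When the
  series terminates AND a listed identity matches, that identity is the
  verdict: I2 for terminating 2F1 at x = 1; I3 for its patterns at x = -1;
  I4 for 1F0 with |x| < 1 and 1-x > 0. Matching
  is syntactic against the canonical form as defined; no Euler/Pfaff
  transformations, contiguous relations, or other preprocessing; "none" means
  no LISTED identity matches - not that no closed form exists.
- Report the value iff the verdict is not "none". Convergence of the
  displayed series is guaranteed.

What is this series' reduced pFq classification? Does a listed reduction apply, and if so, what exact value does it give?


Key observation: t_0 being 4/3, the running product (C = 4/3, x = 1/2) telescopes to a rising factorial.
Ratio: r(k) = (1/2) * (k-5/4) (k+6/5) / [(k+19/40) (k+1)] ; factor over Q: parameters, x = (1/2), and C = 4/3.

Reduced: x = 1/2, 2F1, upper = {-5/4, 6/5}, lower = {19/40}, C = 4/3. Verdict: none (x = 1/2): each listed identity misses the multisets {-5/4, 6/5} ; {19/40}.


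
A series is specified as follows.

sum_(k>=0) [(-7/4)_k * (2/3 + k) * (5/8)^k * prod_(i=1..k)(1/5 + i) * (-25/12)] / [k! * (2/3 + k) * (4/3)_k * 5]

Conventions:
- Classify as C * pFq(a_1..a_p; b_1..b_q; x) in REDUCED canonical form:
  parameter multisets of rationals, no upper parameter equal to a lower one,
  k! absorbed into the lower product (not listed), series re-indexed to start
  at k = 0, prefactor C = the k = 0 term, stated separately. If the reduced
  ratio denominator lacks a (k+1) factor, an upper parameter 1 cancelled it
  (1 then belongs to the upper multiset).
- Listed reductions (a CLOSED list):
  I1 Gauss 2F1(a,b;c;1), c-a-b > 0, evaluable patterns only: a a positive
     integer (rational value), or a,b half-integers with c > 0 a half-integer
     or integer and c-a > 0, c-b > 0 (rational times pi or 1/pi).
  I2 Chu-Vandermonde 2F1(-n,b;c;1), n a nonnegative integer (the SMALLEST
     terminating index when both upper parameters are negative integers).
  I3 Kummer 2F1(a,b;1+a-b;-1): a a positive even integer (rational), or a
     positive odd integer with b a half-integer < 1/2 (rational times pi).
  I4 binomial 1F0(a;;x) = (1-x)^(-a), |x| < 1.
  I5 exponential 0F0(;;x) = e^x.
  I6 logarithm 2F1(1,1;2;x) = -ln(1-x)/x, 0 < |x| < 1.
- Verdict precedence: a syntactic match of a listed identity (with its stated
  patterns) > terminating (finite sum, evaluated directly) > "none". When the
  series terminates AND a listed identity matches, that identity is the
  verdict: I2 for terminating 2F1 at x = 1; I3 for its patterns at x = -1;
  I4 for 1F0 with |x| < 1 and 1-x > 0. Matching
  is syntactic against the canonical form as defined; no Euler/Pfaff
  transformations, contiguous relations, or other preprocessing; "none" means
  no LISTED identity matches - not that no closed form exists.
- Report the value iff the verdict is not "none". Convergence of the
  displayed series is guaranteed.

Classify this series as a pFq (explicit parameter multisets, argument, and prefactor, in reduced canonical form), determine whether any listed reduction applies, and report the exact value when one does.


At argument 5/8: a 2F1 with upper {-7/4, 6/5}, lower {4/3}, scaled by C = -5/12. Verdict: none - this 2F1 at x = 5/8 matches no listed pattern, and upper {-7/4, 6/5} holds no stopper.

Key observation: from the first term -5/12: k + 2/3 divides numerator and denominator alike; C = -5/12, x = 5/8 after cancelling.
Ratio: r(k) = (5/8) * (k-7/4) (k+6/5) / [(k+4/3) (k+1)] ; factor over Q: parameters, x = (5/8), and C = -5/12.


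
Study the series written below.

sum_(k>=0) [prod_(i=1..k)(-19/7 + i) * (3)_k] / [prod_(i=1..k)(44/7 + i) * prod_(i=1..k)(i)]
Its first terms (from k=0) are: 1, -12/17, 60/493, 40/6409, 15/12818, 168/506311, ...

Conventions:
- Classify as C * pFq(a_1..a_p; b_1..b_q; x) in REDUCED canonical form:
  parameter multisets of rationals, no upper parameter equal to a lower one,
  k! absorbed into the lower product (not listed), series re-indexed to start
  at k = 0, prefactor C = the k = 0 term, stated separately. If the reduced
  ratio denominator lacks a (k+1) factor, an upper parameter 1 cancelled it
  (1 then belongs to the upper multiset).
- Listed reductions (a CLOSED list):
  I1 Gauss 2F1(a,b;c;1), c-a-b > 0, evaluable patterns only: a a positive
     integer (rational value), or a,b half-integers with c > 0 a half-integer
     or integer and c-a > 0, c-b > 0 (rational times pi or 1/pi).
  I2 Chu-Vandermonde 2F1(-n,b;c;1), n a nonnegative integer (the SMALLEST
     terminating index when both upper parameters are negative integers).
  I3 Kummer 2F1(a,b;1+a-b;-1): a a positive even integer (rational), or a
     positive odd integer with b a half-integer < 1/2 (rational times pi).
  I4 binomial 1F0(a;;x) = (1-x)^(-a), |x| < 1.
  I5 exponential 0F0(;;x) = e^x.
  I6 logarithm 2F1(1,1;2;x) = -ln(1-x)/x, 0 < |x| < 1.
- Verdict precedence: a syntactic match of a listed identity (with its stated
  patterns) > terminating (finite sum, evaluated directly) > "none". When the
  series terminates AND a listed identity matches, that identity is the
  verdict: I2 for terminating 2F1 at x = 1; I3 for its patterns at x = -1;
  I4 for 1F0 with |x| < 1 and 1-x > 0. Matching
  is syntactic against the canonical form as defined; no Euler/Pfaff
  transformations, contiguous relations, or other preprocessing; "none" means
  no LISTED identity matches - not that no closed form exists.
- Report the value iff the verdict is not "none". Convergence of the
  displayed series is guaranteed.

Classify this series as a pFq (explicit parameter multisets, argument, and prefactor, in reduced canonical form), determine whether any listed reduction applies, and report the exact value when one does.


Canonical form: C = 1 times 2F1 with upper {-12/7, 3}, lower {51/7}, x = 1. Verdict: this is Gauss (I1, integer-parameter pattern) (x = 1: the Gamma ratio telescopes since c-a-b = 6 > 0 and a = 3 in Z>0). Its exact value is 2035/4802.

Key step: t_0 being 1, the running product (C = 1, x = 1) telescopes to a rising factorial.
Consecutive-term ratio: r(k) = 1 * (k-12/7) (k+3) / [(k+51/7) (k+1)] - rational in k. x = 1; t_0 = 1; negate the roots.


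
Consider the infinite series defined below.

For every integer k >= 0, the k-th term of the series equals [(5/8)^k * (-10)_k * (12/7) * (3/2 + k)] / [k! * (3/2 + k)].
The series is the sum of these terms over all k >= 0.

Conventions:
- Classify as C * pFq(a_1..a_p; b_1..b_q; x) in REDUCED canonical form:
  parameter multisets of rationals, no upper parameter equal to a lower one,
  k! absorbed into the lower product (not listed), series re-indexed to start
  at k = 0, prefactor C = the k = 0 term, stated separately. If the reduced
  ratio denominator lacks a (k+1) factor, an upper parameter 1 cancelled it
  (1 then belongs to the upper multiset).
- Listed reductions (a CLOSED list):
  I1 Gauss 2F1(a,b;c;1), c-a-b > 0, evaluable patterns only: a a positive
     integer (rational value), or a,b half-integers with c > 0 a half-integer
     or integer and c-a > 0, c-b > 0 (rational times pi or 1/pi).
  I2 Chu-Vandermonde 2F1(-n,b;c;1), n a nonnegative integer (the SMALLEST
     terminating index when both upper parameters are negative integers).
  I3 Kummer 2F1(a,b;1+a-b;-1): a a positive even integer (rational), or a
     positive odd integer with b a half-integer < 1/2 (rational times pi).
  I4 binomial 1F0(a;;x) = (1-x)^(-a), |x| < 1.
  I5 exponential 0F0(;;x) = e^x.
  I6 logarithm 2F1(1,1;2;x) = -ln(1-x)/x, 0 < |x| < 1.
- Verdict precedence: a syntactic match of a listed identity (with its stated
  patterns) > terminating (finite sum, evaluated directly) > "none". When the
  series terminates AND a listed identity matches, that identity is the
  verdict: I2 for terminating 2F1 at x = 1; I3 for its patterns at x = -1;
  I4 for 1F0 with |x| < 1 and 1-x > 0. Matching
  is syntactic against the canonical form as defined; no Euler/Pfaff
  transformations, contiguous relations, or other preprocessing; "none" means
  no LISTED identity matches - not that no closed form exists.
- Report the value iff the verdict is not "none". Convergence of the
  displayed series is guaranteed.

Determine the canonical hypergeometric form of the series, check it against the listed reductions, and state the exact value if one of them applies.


Prefactor 12/7, argument 5/8: 1F0 with upper {-10} over lower {-}. Verdict at x = 5/8: the binomial series (I4) matches (the 1F0 binomial series: exponent 10, x = 5/8). Value: 177147/1879048192.

Structural cue: t_0 = 12/7 here, and striking the common factor k + 3/2 reduces the term (prefactor 12/7).
Term ratio: r(k) = (5/8) * (k-10) / [(k+1)] - rational; roots negated = parameters, x = (5/8), C = 12/7.


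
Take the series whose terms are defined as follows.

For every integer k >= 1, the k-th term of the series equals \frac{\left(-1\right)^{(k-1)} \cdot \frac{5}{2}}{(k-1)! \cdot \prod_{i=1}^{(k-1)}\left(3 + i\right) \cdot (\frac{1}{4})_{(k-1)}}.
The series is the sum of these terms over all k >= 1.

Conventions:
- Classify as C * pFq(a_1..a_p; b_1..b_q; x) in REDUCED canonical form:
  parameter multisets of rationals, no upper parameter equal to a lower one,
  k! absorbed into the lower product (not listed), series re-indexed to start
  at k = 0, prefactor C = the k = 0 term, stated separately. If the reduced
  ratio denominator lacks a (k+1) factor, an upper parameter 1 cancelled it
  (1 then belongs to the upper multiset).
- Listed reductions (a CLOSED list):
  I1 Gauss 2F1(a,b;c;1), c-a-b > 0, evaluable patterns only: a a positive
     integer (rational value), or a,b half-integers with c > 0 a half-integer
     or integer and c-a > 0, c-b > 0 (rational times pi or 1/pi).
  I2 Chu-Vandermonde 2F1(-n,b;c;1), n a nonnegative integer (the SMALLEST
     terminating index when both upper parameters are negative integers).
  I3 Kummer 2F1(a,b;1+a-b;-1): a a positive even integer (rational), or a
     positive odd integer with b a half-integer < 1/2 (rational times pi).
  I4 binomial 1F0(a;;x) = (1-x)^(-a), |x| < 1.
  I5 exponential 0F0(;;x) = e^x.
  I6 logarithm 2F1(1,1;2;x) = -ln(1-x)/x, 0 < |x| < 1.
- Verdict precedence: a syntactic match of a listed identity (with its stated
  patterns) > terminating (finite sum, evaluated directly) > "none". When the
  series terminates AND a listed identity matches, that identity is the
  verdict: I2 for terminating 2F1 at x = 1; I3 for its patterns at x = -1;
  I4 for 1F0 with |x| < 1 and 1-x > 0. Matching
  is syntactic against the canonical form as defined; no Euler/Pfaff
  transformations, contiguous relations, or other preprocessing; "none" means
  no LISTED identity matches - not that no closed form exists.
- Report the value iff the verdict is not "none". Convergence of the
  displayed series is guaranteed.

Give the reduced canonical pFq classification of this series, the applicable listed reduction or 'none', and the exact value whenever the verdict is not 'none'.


Prefactor \frac{5}{2}, argument -1: 0F2 with upper {-} over lower {\frac{1}{4}, 4}. Verdict: none - at argument -1 the multisets {-} ; {\frac{1}{4}, 4} match no listed identity.

First insight: with t_0 = \frac{5}{2}, the lower running product (C = 5/2) is a rising factorial.
Consecutive-term ratio: r(k) = -1 * 1 / [(k+\frac{1}{4}) (k+4) (k+1)] - rational; roots negated = parameters, x = -1, C = \frac{5}{2}.


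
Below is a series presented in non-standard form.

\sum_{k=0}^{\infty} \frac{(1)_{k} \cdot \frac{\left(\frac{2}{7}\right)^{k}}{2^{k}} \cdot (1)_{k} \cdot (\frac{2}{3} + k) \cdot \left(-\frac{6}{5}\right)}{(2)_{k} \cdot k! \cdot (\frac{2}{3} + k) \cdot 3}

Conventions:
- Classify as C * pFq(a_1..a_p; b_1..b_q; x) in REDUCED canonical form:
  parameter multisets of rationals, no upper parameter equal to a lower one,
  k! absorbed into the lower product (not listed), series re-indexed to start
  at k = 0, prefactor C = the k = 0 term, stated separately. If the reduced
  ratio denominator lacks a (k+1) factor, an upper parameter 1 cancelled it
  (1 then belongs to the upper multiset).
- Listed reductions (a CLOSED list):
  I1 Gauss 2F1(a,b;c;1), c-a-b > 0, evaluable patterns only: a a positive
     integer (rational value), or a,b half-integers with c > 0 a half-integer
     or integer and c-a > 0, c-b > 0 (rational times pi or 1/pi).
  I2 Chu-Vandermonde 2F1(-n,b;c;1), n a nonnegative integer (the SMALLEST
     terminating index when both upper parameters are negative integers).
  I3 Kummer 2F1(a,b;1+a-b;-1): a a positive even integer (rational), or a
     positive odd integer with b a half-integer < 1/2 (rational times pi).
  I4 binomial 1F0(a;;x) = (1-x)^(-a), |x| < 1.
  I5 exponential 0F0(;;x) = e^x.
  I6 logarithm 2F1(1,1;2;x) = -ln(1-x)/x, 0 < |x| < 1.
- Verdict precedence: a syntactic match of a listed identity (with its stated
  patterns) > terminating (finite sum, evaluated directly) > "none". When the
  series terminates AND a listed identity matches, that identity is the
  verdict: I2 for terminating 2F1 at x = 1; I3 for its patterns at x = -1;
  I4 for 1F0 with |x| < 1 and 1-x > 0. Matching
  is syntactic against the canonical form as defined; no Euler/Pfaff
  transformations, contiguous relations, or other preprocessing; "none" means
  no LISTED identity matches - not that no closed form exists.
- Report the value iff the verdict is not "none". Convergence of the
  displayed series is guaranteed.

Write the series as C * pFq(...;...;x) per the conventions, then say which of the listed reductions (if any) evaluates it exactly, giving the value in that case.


x = \frac{1}{7} here; the reduced form reads 2F1, upper {1, 1}, lower {2}, C = -\frac{2}{5}. Verdict (x = \frac{1}{7}): the I6 logarithm reduction applies (the logarithm: parameters (1,1;2), x = \frac{1}{7}). Exact value: \frac{14}{5} \cdot \ln\left(\frac{6}{7}\right).

Key step: t_0 being -\frac{2}{5}, the constant factors (C = -2/5, x = 1/7) combine into one prefactor.
Term ratio: r(k) = \frac{1}{7} * (k+1) (k+1) / [(k+2) (k+1)] ; factor over Q: parameters, x = \frac{1}{7}, and C = -\frac{2}{5}.


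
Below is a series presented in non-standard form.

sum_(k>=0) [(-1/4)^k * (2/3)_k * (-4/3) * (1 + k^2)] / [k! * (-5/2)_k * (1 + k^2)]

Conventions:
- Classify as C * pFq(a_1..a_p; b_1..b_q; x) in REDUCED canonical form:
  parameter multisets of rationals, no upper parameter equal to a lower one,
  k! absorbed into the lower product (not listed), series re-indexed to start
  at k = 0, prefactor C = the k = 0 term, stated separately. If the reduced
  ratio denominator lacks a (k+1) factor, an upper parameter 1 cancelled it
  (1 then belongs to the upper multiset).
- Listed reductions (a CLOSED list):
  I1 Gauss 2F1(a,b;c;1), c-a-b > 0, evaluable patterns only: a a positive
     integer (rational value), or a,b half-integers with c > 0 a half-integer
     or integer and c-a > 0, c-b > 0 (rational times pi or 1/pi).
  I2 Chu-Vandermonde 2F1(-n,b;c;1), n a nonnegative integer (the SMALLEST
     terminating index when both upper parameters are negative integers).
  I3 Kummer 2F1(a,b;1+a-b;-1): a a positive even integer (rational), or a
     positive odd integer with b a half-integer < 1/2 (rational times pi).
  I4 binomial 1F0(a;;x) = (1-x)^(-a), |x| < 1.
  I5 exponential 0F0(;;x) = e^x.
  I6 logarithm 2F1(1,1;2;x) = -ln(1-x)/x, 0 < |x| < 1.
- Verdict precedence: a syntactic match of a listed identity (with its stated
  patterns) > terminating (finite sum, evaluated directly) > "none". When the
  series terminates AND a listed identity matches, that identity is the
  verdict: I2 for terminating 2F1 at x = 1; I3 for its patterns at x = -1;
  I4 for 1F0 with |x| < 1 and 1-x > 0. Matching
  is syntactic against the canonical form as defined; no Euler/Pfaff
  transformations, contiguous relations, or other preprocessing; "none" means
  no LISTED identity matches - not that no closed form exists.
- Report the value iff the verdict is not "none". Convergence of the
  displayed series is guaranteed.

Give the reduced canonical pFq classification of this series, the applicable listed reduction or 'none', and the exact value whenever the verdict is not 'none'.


x = -1/4 here; the reduced form reads 1F1, upper {2/3}, lower {-5/2}, C = -4/3. Verdict: none - this 1F1 at x = -1/4 matches no listed pattern, and upper {2/3} holds no stopper.

The tell: t_0 being -4/3, k^2 + 1 divides numerator and denominator alike; C = -4/3, x = -1/4 after cancelling.
Consecutive-term ratio: r(k) = (-1/4) * (k+2/3) / [(k-5/2) (k+1)] ; factor over Q: parameters, x = (-1/4), and C = -4/3.


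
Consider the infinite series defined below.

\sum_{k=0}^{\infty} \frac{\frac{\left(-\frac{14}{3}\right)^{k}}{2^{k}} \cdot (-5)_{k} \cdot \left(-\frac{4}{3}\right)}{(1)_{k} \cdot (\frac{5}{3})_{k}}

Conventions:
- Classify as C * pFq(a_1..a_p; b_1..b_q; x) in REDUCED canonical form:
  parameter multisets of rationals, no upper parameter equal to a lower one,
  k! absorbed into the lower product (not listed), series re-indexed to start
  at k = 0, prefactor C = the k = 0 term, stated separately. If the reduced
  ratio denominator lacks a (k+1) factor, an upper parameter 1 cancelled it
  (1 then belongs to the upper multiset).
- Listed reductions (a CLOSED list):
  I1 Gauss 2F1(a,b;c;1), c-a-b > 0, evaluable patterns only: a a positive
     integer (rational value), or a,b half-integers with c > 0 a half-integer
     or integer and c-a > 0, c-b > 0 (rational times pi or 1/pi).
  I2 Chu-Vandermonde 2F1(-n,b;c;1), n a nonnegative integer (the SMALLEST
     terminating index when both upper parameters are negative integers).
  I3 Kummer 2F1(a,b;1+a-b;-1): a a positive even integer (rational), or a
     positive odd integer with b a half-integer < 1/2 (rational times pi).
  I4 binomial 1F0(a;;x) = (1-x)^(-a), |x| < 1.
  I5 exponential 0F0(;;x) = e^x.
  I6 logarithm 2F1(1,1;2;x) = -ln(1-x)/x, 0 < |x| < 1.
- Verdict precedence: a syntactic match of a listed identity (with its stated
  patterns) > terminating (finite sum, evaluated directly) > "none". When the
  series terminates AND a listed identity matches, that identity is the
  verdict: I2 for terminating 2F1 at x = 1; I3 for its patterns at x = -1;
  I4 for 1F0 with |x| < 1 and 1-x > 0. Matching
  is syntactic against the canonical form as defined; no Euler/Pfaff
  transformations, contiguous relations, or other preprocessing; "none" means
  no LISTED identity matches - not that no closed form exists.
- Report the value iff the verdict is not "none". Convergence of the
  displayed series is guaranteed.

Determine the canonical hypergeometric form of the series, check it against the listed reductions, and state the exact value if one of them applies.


This is -\frac{4}{3} * 1F1(-5; \frac{5}{3}; -\frac{7}{3}) in reduced canonical form. Verdict: terminating - no listed pattern fits, but -5 in the upper list cuts the series at k = 5; direct evaluation. Sum: -\frac{37593}{935}.

Structural cue: t_0 being -\frac{4}{3}, the two k-th powers (C = -4/3) combine into one argument.
Term ratio: r(k) = -\frac{7}{3} * (k-5) / [(k+\frac{5}{3}) (k+1)] - rational; roots negated = parameters, x = -\frac{7}{3}, C = -\frac{4}{3}.


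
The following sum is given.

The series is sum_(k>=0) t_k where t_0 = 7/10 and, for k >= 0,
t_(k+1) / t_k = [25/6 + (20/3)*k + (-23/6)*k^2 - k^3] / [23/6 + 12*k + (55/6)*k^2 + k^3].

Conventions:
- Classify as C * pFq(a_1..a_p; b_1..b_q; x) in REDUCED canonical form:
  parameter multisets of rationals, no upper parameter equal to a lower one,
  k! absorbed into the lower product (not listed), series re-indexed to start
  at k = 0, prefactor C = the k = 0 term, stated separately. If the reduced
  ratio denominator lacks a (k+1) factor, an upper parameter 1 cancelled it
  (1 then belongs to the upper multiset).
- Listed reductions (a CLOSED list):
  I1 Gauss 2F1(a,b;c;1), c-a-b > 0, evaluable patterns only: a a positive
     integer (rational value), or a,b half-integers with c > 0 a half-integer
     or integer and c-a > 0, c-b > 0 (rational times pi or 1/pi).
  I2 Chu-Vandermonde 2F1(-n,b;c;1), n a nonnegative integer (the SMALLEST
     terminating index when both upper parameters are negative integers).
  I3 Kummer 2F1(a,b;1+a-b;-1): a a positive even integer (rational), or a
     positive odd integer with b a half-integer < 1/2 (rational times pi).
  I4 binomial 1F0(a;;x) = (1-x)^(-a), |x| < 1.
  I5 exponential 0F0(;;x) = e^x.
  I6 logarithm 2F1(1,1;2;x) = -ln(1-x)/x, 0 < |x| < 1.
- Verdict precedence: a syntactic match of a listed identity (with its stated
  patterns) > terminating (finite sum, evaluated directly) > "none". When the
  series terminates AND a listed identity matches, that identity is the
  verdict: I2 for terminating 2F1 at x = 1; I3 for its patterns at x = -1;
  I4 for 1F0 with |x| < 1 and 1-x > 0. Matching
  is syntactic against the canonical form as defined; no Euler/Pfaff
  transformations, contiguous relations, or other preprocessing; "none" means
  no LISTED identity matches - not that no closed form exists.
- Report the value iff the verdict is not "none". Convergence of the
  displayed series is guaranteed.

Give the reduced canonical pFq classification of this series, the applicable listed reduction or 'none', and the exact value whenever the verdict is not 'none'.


x = -1 here; the reduced form reads 2F1, upper {-5/3, 5}, lower {23/3}, C = 7/10. Verdict: none. No listed pattern accepts 2F1(-5/3, 5; 23/3; -1).

Key observation: t_0 = 7/10 here, and roots of the ratio polynomials (C = 7/10) are the negated parameters.
Term ratio: r(k) = (-1) * (k-5/3) (k+5) / [(k+23/3) (k+1)] - poly over poly, x = (-1) from leading terms; C = 7/10 at k = 0.
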